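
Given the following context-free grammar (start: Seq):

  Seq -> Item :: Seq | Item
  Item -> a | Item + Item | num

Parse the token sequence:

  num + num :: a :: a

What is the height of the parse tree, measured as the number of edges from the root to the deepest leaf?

[Seq [Item [Item num] + [Item num]] :: [Seq [Item a] :: [Seq [Item a]]]]

4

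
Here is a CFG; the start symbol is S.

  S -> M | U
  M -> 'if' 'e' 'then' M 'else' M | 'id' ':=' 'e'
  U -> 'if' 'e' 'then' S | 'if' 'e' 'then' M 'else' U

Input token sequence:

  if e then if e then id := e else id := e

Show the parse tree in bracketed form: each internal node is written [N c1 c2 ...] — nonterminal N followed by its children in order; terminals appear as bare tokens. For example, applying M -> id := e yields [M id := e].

[S [U if e then [S [M if e then [M id := e] else [M id := e]]]]]

S
U
if e then S
if e then M
if e then if e then M else M
if e then if e then id := e else M
if e then if e then id := e else id := e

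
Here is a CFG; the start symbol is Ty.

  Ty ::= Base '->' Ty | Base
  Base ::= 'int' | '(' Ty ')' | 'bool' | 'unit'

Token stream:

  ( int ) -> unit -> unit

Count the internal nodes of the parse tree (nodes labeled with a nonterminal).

[Ty [Base ( [Ty [Base int]] )] -> [Ty [Base unit] -> [Ty [Base unit]]]]

8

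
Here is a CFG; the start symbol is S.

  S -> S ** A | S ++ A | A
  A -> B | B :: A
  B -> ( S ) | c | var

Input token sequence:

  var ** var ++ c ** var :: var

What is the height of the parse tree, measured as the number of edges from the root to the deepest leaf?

6

[S [S [S [S [A [B var]]] ** [A [B var]]] ++ [A [B c]]] ** [A [B var] :: [A [B var]]]]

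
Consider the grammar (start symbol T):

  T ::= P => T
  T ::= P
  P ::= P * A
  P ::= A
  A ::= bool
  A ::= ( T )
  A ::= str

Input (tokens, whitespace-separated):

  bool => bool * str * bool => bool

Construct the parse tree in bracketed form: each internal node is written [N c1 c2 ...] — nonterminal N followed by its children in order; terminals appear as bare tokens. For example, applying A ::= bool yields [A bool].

T
P => T
A => T
bool => T
bool => P => T
bool => P * A => T
bool => P * A * A => T
bool => A * A * A => T
bool => bool * A * A => T
bool => bool * str * A => T
bool => bool * str * bool => T
bool => bool * str * bool => P
bool => bool * str * bool => A
bool => bool * str * bool => bool

[T [P [A bool]] => [T [P [P [P [A bool]] * [A str]] * [A bool]] => [T [P [A bool]]]]]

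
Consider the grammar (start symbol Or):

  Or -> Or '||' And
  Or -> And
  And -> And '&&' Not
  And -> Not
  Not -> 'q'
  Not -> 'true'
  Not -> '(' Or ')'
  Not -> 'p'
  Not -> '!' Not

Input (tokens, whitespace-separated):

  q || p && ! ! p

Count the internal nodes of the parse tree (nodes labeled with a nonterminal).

[Or [Or [And [Not q]]] || [And [And [Not p]] && [Not ! [Not ! [Not p]]]]]

10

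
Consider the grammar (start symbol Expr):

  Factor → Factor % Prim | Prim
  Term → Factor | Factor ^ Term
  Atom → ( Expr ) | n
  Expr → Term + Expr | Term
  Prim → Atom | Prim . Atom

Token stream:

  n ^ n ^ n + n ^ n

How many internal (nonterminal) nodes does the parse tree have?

22

[Expr [Term [Factor [Prim [Atom n]]] ^ [Term [Factor [Prim [Atom n]]] ^ [Term [Factor [Prim [Atom n]]]]]] + [Expr [Term [Factor [Prim [Atom n]]] ^ [Term [Factor [Prim [Atom n]]]]]]]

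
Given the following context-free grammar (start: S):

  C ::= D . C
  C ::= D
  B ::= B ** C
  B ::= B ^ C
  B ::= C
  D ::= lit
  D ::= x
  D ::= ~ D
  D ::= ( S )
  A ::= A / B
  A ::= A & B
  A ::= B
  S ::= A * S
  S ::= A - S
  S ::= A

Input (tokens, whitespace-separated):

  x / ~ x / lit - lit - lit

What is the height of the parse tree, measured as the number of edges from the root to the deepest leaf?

7

[S [A [A [A [B [C [D x]]]] / [B [C [D ~ [D x]]]]] / [B [C [D lit]]]] - [S [A [B [C [D lit]]]] - [S [A [B [C [D lit]]]]]]]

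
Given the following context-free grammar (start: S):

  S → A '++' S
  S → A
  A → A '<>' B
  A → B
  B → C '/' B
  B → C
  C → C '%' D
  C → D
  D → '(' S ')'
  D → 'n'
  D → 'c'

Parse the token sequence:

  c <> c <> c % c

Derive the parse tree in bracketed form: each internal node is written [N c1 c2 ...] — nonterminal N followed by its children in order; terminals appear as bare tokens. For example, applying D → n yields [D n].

[S [A [A [A [B [C [D c]]]] <> [B [C [D c]]]] <> [B [C [C [D c]] % [D c]]]]]

S
A
A <> B
A <> B <> B
B <> B <> B
C <> B <> B
D <> B <> B
c <> B <> B
c <> C <> B
c <> D <> B
c <> c <> B
c <> c <> C
c <> c <> C % D
c <> c <> D % D
c <> c <> c % D
c <> c <> c % c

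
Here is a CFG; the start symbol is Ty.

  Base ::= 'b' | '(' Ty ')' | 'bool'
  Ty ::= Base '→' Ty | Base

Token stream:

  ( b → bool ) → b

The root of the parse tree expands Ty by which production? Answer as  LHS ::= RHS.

[Ty [Base ( [Ty [Base b] → [Ty [Base bool]]] )] → [Ty [Base b]]]

Ty ::= Base '→' Ty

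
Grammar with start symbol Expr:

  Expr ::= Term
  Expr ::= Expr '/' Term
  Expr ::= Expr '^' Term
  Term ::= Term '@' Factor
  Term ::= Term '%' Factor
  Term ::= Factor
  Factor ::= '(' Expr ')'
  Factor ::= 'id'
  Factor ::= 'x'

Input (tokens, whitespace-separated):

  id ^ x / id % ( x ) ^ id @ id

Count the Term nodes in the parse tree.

7

[Expr [Expr [Expr [Expr [Term [Factor id]]] ^ [Term [Factor x]]] / [Term [Term [Factor id]] % [Factor ( [Expr [Term [Factor x]]] )]]] ^ [Term [Term [Factor id]] @ [Factor id]]]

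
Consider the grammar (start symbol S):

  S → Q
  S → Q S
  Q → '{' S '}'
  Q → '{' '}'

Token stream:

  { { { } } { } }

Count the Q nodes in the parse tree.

4

[S [Q { [S [Q { [S [Q { }]] }] [S [Q { }]]] }]]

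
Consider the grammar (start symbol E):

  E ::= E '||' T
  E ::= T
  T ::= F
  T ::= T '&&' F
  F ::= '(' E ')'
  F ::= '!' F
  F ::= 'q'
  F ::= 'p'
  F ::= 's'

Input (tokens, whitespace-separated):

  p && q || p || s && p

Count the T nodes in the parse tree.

5

[E [E [E [T [T [F p]] && [F q]]] || [T [F p]]] || [T [T [F s]] && [F p]]]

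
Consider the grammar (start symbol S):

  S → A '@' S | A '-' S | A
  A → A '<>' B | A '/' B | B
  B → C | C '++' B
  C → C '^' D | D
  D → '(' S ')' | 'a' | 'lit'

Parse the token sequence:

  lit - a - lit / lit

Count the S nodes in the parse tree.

[S [A [B [C [D lit]]]] - [S [A [B [C [D a]]]] - [S [A [A [B [C [D lit]]]] / [B [C [D lit]]]]]]]

3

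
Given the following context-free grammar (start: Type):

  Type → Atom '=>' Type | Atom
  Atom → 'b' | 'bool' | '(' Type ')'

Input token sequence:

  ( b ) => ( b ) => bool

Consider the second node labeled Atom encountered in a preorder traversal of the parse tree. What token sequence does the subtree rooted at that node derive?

[Type [Atom ( [Type [Atom b]] )] => [Type [Atom ( [Type [Atom b]] )] => [Type [Atom bool]]]]

b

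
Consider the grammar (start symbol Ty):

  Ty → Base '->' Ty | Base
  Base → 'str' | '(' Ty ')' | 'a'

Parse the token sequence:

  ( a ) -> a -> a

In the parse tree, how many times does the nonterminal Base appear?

[Ty [Base ( [Ty [Base a]] )] -> [Ty [Base a] -> [Ty [Base a]]]]

4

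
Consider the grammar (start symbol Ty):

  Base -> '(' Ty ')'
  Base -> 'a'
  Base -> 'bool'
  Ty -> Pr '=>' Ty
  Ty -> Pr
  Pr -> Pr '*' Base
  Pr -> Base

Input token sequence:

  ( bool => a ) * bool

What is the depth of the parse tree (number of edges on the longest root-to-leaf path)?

8

[Ty [Pr [Pr [Base ( [Ty [Pr [Base bool]] => [Ty [Pr [Base a]]]] )]] * [Base bool]]]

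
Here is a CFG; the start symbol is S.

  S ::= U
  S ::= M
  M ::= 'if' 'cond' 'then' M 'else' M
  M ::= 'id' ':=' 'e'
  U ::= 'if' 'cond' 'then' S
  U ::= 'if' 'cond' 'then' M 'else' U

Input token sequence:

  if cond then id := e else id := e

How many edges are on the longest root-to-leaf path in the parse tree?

3

[S [M if cond then [M id := e] else [M id := e]]]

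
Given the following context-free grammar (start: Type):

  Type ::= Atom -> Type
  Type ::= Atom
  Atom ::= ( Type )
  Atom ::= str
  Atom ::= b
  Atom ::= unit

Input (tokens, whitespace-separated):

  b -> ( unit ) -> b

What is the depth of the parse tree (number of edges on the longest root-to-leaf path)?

5

[Type [Atom b] -> [Type [Atom ( [Type [Atom unit]] )] -> [Type [Atom b]]]]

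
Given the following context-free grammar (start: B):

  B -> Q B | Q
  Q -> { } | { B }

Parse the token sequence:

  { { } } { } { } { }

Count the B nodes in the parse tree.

[B [Q { [B [Q { }]] }] [B [Q { }] [B [Q { }] [B [Q { }]]]]]

5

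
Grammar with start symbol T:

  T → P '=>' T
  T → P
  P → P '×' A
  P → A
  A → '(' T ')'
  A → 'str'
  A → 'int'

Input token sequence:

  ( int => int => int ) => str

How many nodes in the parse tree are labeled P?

[T [P [A ( [T [P [A int]] => [T [P [A int]] => [T [P [A int]]]]] )]] => [T [P [A str]]]]

5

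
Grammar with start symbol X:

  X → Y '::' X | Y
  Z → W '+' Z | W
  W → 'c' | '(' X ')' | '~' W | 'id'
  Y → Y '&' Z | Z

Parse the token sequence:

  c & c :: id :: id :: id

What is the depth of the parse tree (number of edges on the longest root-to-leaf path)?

[X [Y [Y [Z [W c]]] & [Z [W c]]] :: [X [Y [Z [W id]]] :: [X [Y [Z [W id]]] :: [X [Y [Z [W id]]]]]]]

7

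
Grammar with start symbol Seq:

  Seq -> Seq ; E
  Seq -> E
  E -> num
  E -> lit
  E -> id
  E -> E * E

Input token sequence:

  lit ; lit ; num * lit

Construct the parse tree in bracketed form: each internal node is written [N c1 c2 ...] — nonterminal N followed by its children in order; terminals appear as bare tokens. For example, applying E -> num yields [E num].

Seq
Seq ; E
Seq ; E ; E
E ; E ; E
lit ; E ; E
lit ; lit ; E
lit ; lit ; E * E
lit ; lit ; num * E
lit ; lit ; num * lit

[Seq [Seq [Seq [E lit]] ; [E lit]] ; [E [E num] * [E lit]]]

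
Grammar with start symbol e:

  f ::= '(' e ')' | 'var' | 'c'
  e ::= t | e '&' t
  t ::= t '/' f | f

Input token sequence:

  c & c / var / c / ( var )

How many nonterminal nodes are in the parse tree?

[e [e [t [f c]]] & [t [t [t [t [f c]] / [f var]] / [f c]] / [f ( [e [t [f var]]] )]]]

15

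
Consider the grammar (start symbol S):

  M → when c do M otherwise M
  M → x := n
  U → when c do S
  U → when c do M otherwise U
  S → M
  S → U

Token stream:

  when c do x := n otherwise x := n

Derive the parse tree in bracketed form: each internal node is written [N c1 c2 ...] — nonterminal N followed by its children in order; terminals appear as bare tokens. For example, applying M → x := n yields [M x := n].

[S [M when c do [M x := n] otherwise [M x := n]]]

S
M
when c do M otherwise M
when c do x := n otherwise M
when c do x := n otherwise x := n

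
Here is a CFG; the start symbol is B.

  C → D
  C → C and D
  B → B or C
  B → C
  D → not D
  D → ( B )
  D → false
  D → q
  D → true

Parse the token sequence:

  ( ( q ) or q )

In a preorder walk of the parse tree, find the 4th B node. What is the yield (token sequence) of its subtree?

q

[B [C [D ( [B [B [C [D ( [B [C [D q]]] )]]] or [C [D q]]] )]]]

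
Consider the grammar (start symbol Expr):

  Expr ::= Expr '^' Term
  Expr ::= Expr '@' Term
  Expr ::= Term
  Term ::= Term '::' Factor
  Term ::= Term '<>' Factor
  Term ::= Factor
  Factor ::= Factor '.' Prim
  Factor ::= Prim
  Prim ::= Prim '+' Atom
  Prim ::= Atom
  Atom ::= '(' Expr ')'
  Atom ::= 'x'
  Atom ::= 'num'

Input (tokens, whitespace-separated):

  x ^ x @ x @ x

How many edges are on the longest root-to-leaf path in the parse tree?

8

[Expr [Expr [Expr [Expr [Term [Factor [Prim [Atom x]]]]] ^ [Term [Factor [Prim [Atom x]]]]] @ [Term [Factor [Prim [Atom x]]]]] @ [Term [Factor [Prim [Atom x]]]]]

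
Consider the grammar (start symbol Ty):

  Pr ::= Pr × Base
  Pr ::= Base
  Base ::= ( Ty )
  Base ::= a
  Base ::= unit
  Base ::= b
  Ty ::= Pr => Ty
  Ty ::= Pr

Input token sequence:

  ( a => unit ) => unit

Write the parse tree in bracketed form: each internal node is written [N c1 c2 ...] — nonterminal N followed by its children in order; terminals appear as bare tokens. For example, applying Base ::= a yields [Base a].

[Ty [Pr [Base ( [Ty [Pr [Base a]] => [Ty [Pr [Base unit]]]] )]] => [Ty [Pr [Base unit]]]]

Ty
Pr => Ty
Base => Ty
( Ty ) => Ty
( Pr => Ty ) => Ty
( Base => Ty ) => Ty
( a => Ty ) => Ty
( a => Pr ) => Ty
( a => Base ) => Ty
( a => unit ) => Ty
( a => unit ) => Pr
( a => unit ) => Base
( a => unit ) => unit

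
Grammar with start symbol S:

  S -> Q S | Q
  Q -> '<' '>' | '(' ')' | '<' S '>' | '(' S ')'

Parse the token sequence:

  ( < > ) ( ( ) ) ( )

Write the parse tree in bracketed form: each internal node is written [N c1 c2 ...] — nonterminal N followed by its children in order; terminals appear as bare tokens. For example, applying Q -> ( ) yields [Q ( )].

[S [Q ( [S [Q < >]] )] [S [Q ( [S [Q ( )]] )] [S [Q ( )]]]]

S
Q S
( S ) S
( Q ) S
( < > ) S
( < > ) Q S
( < > ) ( S ) S
( < > ) ( Q ) S
( < > ) ( ( ) ) S
( < > ) ( ( ) ) Q
( < > ) ( ( ) ) ( )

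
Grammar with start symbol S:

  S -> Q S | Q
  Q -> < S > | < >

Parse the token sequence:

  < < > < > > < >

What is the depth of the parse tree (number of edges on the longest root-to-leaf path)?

[S [Q < [S [Q < >] [S [Q < >]]] >] [S [Q < >]]]

5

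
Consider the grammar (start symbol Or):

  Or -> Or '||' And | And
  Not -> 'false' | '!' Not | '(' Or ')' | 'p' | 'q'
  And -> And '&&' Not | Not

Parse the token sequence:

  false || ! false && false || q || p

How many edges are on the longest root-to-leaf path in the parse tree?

7

[Or [Or [Or [Or [And [Not false]]] || [And [And [Not ! [Not false]]] && [Not false]]] || [And [Not q]]] || [And [Not p]]]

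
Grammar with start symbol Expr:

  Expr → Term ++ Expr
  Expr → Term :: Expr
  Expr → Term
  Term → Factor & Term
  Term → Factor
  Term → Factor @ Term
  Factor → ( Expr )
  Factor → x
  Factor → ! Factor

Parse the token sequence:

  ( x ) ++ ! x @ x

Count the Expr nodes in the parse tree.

[Expr [Term [Factor ( [Expr [Term [Factor x]]] )]] ++ [Expr [Term [Factor ! [Factor x]] @ [Term [Factor x]]]]]

3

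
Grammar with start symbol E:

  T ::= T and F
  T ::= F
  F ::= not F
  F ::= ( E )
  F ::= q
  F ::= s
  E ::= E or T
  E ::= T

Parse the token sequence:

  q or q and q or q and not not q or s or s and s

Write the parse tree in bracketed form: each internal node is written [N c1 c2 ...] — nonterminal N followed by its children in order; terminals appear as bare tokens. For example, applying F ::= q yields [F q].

E
E or T
E or T or T
E or T or T or T
E or T or T or T or T
T or T or T or T or T
F or T or T or T or T
q or T or T or T or T
q or T and F or T or T or T
q or F and F or T or T or T
q or q and F or T or T or T
q or q and q or T or T or T
q or q and q or T and F or T or T
q or q and q or F and F or T or T
q or q and q or q and F or T or T
q or q and q or q and not F or T or T
q or q and q or q and not not F or T or T
q or q and q or q and not not q or T or T
q or q and q or q and not not q or F or T
q or q and q or q and not not q or s or T
q or q and q or q and not not q or s or T and F
q or q and q or q and not not q or s or F and F
q or q and q or q and not not q or s or s and F
q or q and q or q and not not q or s or s and s

[E [E [E [E [E [T [F q]]] or [T [T [F q]] and [F q]]] or [T [T [F q]] and [F not [F not [F q]]]]] or [T [F s]]] or [T [T [F s]] and [F s]]]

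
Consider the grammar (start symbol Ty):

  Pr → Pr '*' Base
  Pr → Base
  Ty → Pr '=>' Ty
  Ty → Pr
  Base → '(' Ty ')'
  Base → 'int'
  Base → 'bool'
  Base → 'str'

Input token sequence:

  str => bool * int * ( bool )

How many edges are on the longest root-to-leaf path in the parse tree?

7

[Ty [Pr [Base str]] => [Ty [Pr [Pr [Pr [Base bool]] * [Base int]] * [Base ( [Ty [Pr [Base bool]]] )]]]]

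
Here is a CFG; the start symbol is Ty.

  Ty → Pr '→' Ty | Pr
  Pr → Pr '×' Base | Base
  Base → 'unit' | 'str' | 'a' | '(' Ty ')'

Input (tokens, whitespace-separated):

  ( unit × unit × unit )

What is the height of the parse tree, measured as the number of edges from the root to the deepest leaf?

8

[Ty [Pr [Base ( [Ty [Pr [Pr [Pr [Base unit]] × [Base unit]] × [Base unit]]] )]]]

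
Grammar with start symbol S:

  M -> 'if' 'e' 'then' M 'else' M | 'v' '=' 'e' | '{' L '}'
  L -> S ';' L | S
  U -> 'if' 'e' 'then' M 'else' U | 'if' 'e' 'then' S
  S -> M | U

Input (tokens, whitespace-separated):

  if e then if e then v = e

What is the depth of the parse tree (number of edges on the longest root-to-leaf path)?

6

[S [U if e then [S [U if e then [S [M v = e]]]]]]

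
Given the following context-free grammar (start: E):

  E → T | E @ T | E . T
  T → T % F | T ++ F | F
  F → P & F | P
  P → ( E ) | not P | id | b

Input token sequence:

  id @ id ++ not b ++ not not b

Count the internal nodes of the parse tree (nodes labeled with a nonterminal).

[E [E [T [F [P id]]]] @ [T [T [T [F [P id]]] ++ [F [P not [P b]]]] ++ [F [P not [P not [P b]]]]]]

17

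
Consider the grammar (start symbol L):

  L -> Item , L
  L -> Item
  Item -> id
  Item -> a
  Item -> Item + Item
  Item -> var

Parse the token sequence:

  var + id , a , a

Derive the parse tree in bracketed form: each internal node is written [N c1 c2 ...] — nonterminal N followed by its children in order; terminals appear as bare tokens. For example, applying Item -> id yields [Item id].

L
Item , L
Item + Item , L
var + Item , L
var + id , L
var + id , Item , L
var + id , a , L
var + id , a , Item
var + id , a , a

[L [Item [Item var] + [Item id]] , [L [Item a] , [L [Item a]]]]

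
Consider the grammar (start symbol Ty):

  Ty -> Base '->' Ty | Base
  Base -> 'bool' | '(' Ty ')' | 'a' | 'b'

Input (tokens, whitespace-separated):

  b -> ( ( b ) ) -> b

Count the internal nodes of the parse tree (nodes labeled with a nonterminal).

10

[Ty [Base b] -> [Ty [Base ( [Ty [Base ( [Ty [Base b]] )]] )] -> [Ty [Base b]]]]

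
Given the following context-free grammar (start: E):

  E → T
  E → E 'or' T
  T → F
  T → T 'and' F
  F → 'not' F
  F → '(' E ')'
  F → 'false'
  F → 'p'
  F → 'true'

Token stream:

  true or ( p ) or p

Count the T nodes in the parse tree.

4

[E [E [E [T [F true]]] or [T [F ( [E [T [F p]]] )]]] or [T [F p]]]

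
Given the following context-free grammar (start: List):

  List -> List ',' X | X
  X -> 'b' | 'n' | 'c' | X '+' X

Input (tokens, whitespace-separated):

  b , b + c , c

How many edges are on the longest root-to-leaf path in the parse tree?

[List [List [List [X b]] , [X [X b] + [X c]]] , [X c]]

4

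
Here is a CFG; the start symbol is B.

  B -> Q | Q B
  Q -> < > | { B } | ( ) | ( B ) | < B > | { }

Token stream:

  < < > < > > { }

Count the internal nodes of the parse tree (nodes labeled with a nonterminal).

8

[B [Q < [B [Q < >] [B [Q < >]]] >] [B [Q { }]]]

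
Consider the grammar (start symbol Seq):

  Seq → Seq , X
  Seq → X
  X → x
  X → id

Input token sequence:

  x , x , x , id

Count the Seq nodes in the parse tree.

4

[Seq [Seq [Seq [Seq [X x]] , [X x]] , [X x]] , [X id]]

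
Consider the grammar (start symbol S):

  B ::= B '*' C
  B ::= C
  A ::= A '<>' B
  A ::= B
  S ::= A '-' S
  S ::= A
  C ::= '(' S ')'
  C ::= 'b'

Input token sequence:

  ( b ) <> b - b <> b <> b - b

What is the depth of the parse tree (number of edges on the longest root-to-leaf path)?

[S [A [A [B [C ( [S [A [B [C b]]]] )]]] <> [B [C b]]] - [S [A [A [A [B [C b]]] <> [B [C b]]] <> [B [C b]]] - [S [A [B [C b]]]]]]

9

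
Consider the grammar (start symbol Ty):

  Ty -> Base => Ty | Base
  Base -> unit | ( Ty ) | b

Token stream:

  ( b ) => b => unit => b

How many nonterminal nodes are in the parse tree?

10

[Ty [Base ( [Ty [Base b]] )] => [Ty [Base b] => [Ty [Base unit] => [Ty [Base b]]]]]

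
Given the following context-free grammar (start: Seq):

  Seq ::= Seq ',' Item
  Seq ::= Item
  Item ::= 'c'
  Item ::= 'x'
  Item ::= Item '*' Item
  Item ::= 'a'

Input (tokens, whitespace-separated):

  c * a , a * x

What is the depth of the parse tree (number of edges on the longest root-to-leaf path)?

[Seq [Seq [Item [Item c] * [Item a]]] , [Item [Item a] * [Item x]]]

4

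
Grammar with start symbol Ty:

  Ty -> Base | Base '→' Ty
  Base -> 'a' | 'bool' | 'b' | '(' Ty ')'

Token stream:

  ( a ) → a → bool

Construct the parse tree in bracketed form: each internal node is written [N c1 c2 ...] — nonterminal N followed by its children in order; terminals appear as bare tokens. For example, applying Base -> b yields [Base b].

Ty
Base → Ty
( Ty ) → Ty
( Base ) → Ty
( a ) → Ty
( a ) → Base → Ty
( a ) → a → Ty
( a ) → a → Base
( a ) → a → bool

[Ty [Base ( [Ty [Base a]] )] → [Ty [Base a] → [Ty [Base bool]]]]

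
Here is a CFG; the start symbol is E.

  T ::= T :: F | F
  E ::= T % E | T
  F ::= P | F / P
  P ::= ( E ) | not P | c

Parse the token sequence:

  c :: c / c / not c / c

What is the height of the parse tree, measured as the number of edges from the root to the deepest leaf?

7

[E [T [T [F [P c]]] :: [F [F [F [F [P c]] / [P c]] / [P not [P c]]] / [P c]]]]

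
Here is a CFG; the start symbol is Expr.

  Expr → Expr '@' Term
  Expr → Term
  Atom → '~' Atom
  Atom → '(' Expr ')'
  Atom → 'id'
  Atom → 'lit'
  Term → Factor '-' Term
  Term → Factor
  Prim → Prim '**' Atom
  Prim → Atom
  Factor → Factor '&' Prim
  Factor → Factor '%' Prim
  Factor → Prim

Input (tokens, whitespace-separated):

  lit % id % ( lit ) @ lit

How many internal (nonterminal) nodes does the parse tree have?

[Expr [Expr [Term [Factor [Factor [Factor [Prim [Atom lit]]] % [Prim [Atom id]]] % [Prim [Atom ( [Expr [Term [Factor [Prim [Atom lit]]]]] )]]]]] @ [Term [Factor [Prim [Atom lit]]]]]

21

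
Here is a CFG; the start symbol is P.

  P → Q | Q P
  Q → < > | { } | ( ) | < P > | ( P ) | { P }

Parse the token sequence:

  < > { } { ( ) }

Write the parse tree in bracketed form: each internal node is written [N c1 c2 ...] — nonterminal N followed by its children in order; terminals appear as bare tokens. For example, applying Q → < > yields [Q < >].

[P [Q < >] [P [Q { }] [P [Q { [P [Q ( )]] }]]]]

P
Q P
< > P
< > Q P
< > { } P
< > { } Q
< > { } { P }
< > { } { Q }
< > { } { ( ) }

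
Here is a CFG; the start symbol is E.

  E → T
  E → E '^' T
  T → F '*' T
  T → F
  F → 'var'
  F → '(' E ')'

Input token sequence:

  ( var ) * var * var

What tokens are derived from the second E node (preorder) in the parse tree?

var

[E [T [F ( [E [T [F var]]] )] * [T [F var] * [T [F var]]]]]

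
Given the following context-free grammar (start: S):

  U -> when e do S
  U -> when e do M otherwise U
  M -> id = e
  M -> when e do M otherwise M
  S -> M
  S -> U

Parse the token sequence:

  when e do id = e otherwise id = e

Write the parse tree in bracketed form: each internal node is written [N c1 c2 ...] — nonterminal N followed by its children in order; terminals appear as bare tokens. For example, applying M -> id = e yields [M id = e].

[S [M when e do [M id = e] otherwise [M id = e]]]

S
M
when e do M otherwise M
when e do id = e otherwise M
when e do id = e otherwise id = e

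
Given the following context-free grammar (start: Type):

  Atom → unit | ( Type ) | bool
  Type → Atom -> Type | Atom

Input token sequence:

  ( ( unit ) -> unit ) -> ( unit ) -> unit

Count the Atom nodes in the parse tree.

7

[Type [Atom ( [Type [Atom ( [Type [Atom unit]] )] -> [Type [Atom unit]]] )] -> [Type [Atom ( [Type [Atom unit]] )] -> [Type [Atom unit]]]]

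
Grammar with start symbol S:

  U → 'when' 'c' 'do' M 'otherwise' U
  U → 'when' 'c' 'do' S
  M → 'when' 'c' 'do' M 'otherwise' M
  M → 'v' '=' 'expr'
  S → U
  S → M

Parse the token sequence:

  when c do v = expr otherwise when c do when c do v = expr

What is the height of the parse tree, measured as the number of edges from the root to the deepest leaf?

7

[S [U when c do [M v = expr] otherwise [U when c do [S [U when c do [S [M v = expr]]]]]]]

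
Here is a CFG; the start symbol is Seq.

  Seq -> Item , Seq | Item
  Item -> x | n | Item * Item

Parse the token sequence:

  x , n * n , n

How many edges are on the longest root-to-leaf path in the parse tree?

[Seq [Item x] , [Seq [Item [Item n] * [Item n]] , [Seq [Item n]]]]

4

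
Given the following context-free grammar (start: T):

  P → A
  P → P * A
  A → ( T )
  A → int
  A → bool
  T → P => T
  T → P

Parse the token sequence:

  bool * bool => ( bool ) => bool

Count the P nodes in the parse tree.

[T [P [P [A bool]] * [A bool]] => [T [P [A ( [T [P [A bool]]] )]] => [T [P [A bool]]]]]

5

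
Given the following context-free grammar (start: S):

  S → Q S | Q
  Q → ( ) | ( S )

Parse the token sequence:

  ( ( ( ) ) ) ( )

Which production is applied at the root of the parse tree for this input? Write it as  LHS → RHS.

S → Q S

[S [Q ( [S [Q ( [S [Q ( )]] )]] )] [S [Q ( )]]]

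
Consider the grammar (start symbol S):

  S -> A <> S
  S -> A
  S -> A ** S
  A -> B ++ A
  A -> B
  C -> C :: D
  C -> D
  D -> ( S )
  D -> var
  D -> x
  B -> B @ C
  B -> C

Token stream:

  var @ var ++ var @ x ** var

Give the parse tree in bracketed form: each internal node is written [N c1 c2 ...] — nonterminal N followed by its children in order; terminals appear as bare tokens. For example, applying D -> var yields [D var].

[S [A [B [B [C [D var]]] @ [C [D var]]] ++ [A [B [B [C [D var]]] @ [C [D x]]]]] ** [S [A [B [C [D var]]]]]]

S
A ** S
B ++ A ** S
B @ C ++ A ** S
C @ C ++ A ** S
D @ C ++ A ** S
var @ C ++ A ** S
var @ D ++ A ** S
var @ var ++ A ** S
var @ var ++ B ** S
var @ var ++ B @ C ** S
var @ var ++ C @ C ** S
var @ var ++ D @ C ** S
var @ var ++ var @ C ** S
var @ var ++ var @ D ** S
var @ var ++ var @ x ** S
var @ var ++ var @ x ** A
var @ var ++ var @ x ** B
var @ var ++ var @ x ** C
var @ var ++ var @ x ** D
var @ var ++ var @ x ** var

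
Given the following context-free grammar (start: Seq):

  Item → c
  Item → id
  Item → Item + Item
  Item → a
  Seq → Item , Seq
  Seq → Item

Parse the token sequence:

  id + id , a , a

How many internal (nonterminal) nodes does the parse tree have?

8

[Seq [Item [Item id] + [Item id]] , [Seq [Item a] , [Seq [Item a]]]]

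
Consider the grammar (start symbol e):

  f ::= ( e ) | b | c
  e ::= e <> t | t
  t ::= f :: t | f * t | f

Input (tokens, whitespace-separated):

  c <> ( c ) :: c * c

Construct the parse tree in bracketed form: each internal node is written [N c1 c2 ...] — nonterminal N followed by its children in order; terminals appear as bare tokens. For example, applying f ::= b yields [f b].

[e [e [t [f c]]] <> [t [f ( [e [t [f c]]] )] :: [t [f c] * [t [f c]]]]]

e
e <> t
t <> t
f <> t
c <> t
c <> f :: t
c <> ( e ) :: t
c <> ( t ) :: t
c <> ( f ) :: t
c <> ( c ) :: t
c <> ( c ) :: f * t
c <> ( c ) :: c * t
c <> ( c ) :: c * f
c <> ( c ) :: c * c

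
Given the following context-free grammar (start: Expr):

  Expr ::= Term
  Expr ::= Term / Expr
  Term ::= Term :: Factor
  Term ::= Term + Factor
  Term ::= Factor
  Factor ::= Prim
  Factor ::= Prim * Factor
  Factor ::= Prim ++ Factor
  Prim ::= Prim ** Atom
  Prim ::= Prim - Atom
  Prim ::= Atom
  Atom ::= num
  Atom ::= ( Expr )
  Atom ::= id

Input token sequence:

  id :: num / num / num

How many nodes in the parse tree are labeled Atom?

[Expr [Term [Term [Factor [Prim [Atom id]]]] :: [Factor [Prim [Atom num]]]] / [Expr [Term [Factor [Prim [Atom num]]]] / [Expr [Term [Factor [Prim [Atom num]]]]]]]

4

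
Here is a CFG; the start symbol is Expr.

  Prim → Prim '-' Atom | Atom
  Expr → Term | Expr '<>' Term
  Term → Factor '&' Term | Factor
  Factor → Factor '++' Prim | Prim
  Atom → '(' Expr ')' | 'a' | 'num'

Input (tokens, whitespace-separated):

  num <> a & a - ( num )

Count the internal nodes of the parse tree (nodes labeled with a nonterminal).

21

[Expr [Expr [Term [Factor [Prim [Atom num]]]]] <> [Term [Factor [Prim [Atom a]]] & [Term [Factor [Prim [Prim [Atom a]] - [Atom ( [Expr [Term [Factor [Prim [Atom num]]]]] )]]]]]]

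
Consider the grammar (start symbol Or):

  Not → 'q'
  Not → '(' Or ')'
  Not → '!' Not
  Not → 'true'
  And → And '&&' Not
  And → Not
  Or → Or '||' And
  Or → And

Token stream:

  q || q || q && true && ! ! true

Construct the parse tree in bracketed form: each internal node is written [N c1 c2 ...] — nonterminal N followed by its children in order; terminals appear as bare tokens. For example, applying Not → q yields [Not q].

Or
Or || And
Or || And || And
And || And || And
Not || And || And
q || And || And
q || Not || And
q || q || And
q || q || And && Not
q || q || And && Not && Not
q || q || Not && Not && Not
q || q || q && Not && Not
q || q || q && true && Not
q || q || q && true && ! Not
q || q || q && true && ! ! Not
q || q || q && true && ! ! true

[Or [Or [Or [And [Not q]]] || [And [Not q]]] || [And [And [And [Not q]] && [Not true]] && [Not ! [Not ! [Not true]]]]]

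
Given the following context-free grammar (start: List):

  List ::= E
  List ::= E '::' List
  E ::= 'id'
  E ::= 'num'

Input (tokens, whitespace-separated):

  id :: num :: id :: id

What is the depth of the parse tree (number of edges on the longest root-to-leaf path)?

[List [E id] :: [List [E num] :: [List [E id] :: [List [E id]]]]]

5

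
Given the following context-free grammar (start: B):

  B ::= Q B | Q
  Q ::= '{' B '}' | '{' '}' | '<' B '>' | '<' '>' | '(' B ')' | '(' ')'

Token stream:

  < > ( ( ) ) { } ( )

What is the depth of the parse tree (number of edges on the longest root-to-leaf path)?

[B [Q < >] [B [Q ( [B [Q ( )]] )] [B [Q { }] [B [Q ( )]]]]]

5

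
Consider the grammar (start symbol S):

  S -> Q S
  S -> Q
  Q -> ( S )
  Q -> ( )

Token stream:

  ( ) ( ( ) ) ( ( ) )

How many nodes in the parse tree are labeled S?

5

[S [Q ( )] [S [Q ( [S [Q ( )]] )] [S [Q ( [S [Q ( )]] )]]]]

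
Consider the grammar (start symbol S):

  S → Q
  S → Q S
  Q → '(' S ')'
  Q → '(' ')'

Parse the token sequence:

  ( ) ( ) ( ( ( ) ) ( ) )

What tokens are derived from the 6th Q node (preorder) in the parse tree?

[S [Q ( )] [S [Q ( )] [S [Q ( [S [Q ( [S [Q ( )]] )] [S [Q ( )]]] )]]]]

( )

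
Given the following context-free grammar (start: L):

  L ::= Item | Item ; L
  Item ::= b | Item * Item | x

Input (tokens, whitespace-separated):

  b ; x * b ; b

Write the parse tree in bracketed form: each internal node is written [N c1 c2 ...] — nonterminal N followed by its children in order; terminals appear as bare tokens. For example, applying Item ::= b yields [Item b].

L
Item ; L
b ; L
b ; Item ; L
b ; Item * Item ; L
b ; x * Item ; L
b ; x * b ; L
b ; x * b ; Item
b ; x * b ; b

[L [Item b] ; [L [Item [Item x] * [Item b]] ; [L [Item b]]]]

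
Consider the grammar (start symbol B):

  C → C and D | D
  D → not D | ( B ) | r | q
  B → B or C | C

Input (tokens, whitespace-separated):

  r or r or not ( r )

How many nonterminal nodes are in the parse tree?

13

[B [B [B [C [D r]]] or [C [D r]]] or [C [D not [D ( [B [C [D r]]] )]]]]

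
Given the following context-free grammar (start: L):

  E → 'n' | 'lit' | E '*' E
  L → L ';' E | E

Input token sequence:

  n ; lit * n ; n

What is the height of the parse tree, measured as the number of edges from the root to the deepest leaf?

[L [L [L [E n]] ; [E [E lit] * [E n]]] ; [E n]]

4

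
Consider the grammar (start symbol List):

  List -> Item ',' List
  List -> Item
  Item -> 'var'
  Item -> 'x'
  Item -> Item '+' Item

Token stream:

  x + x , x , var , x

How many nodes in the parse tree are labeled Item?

6

[List [Item [Item x] + [Item x]] , [List [Item x] , [List [Item var] , [List [Item x]]]]]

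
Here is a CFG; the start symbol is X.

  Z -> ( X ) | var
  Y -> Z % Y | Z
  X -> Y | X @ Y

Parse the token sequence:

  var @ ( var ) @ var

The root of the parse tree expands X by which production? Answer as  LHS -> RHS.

[X [X [X [Y [Z var]]] @ [Y [Z ( [X [Y [Z var]]] )]]] @ [Y [Z var]]]

X -> X @ Y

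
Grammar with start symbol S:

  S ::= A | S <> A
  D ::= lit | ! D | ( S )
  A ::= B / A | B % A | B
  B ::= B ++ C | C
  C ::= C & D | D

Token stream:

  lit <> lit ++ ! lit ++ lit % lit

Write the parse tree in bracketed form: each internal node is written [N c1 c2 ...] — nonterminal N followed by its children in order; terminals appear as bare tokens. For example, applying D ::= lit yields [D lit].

S
S <> A
A <> A
B <> A
C <> A
D <> A
lit <> A
lit <> B % A
lit <> B ++ C % A
lit <> B ++ C ++ C % A
lit <> C ++ C ++ C % A
lit <> D ++ C ++ C % A
lit <> lit ++ C ++ C % A
lit <> lit ++ D ++ C % A
lit <> lit ++ ! D ++ C % A
lit <> lit ++ ! lit ++ C % A
lit <> lit ++ ! lit ++ D % A
lit <> lit ++ ! lit ++ lit % A
lit <> lit ++ ! lit ++ lit % B
lit <> lit ++ ! lit ++ lit % C
lit <> lit ++ ! lit ++ lit % D
lit <> lit ++ ! lit ++ lit % lit

[S [S [A [B [C [D lit]]]]] <> [A [B [B [B [C [D lit]]] ++ [C [D ! [D lit]]]] ++ [C [D lit]]] % [A [B [C [D lit]]]]]]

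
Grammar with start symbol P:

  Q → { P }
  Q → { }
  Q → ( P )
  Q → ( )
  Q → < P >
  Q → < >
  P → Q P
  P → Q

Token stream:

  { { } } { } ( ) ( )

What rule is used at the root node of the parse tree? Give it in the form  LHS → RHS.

P → Q P

[P [Q { [P [Q { }]] }] [P [Q { }] [P [Q ( )] [P [Q ( )]]]]]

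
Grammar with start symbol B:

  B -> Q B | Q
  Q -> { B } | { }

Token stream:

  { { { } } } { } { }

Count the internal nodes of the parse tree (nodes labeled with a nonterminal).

[B [Q { [B [Q { [B [Q { }]] }]] }] [B [Q { }] [B [Q { }]]]]

10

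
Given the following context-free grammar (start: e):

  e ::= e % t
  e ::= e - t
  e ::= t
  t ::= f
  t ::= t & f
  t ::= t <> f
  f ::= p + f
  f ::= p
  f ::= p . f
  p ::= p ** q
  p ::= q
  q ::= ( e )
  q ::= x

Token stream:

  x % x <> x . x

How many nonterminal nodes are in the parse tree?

[e [e [t [f [p [q x]]]]] % [t [t [f [p [q x]]]] <> [f [p [q x]] . [f [p [q x]]]]]]

17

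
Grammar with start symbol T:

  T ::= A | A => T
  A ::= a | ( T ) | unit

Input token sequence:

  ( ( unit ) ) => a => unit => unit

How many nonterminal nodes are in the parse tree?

[T [A ( [T [A ( [T [A unit]] )]] )] => [T [A a] => [T [A unit] => [T [A unit]]]]]

12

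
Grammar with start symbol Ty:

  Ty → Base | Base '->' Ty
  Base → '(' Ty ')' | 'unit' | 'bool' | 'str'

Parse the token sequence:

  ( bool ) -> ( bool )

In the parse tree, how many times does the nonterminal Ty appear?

4

[Ty [Base ( [Ty [Base bool]] )] -> [Ty [Base ( [Ty [Base bool]] )]]]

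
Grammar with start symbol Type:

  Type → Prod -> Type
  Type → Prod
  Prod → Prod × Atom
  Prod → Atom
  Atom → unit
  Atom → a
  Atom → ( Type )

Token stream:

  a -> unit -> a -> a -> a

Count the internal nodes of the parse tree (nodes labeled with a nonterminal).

[Type [Prod [Atom a]] -> [Type [Prod [Atom unit]] -> [Type [Prod [Atom a]] -> [Type [Prod [Atom a]] -> [Type [Prod [Atom a]]]]]]]

15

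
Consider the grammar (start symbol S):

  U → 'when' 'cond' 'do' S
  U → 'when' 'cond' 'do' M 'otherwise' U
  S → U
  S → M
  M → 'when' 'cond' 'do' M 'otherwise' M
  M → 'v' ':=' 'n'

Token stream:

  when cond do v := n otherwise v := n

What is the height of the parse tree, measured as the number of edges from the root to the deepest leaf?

3

[S [M when cond do [M v := n] otherwise [M v := n]]]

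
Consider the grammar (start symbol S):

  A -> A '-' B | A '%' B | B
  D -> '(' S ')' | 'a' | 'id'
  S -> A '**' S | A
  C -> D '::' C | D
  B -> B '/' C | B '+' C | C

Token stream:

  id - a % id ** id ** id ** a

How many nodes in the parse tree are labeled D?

[S [A [A [A [B [C [D id]]]] - [B [C [D a]]]] % [B [C [D id]]]] ** [S [A [B [C [D id]]]] ** [S [A [B [C [D id]]]] ** [S [A [B [C [D a]]]]]]]]

6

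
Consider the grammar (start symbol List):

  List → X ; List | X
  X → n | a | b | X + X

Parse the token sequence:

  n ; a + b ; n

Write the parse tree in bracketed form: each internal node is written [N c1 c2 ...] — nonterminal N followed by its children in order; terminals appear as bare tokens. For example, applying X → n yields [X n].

List
X ; List
n ; List
n ; X ; List
n ; X + X ; List
n ; a + X ; List
n ; a + b ; List
n ; a + b ; X
n ; a + b ; n

[List [X n] ; [List [X [X a] + [X b]] ; [List [X n]]]]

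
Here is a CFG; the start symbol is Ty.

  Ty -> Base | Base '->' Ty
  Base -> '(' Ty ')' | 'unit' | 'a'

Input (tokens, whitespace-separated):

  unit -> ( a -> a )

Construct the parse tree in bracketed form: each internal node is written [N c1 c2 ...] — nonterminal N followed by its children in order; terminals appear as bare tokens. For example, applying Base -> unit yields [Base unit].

[Ty [Base unit] -> [Ty [Base ( [Ty [Base a] -> [Ty [Base a]]] )]]]

Ty
Base -> Ty
unit -> Ty
unit -> Base
unit -> ( Ty )
unit -> ( Base -> Ty )
unit -> ( a -> Ty )
unit -> ( a -> Base )
unit -> ( a -> a )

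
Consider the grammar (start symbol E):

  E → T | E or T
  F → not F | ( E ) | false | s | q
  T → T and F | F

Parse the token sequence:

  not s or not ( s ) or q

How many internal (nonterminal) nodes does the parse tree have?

14

[E [E [E [T [F not [F s]]]] or [T [F not [F ( [E [T [F s]]] )]]]] or [T [F q]]]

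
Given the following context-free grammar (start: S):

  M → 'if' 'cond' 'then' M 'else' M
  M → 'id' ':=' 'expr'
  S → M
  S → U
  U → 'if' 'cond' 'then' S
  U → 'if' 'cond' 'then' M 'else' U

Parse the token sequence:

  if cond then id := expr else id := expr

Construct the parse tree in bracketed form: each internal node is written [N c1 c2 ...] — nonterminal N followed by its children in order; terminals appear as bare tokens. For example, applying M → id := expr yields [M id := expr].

S
M
if cond then M else M
if cond then id := expr else M
if cond then id := expr else id := expr

[S [M if cond then [M id := expr] else [M id := expr]]]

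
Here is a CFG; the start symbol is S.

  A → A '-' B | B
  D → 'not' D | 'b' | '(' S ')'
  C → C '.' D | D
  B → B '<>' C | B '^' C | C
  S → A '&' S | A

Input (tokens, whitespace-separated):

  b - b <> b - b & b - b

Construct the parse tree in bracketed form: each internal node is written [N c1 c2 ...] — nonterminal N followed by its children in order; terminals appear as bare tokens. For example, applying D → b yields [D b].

[S [A [A [A [B [C [D b]]]] - [B [B [C [D b]]] <> [C [D b]]]] - [B [C [D b]]]] & [S [A [A [B [C [D b]]]] - [B [C [D b]]]]]]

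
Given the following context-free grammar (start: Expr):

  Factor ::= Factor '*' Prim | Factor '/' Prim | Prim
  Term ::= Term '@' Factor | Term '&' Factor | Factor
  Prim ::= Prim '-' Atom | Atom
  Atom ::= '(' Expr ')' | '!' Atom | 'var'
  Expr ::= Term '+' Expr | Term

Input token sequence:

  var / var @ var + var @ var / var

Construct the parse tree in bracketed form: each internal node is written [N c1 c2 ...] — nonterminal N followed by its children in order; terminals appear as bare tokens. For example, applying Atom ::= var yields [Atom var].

[Expr [Term [Term [Factor [Factor [Prim [Atom var]]] / [Prim [Atom var]]]] @ [Factor [Prim [Atom var]]]] + [Expr [Term [Term [Factor [Prim [Atom var]]]] @ [Factor [Factor [Prim [Atom var]]] / [Prim [Atom var]]]]]]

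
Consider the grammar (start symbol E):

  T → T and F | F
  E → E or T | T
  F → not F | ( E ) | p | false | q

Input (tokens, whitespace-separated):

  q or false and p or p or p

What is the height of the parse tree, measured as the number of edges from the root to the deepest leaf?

6

[E [E [E [E [T [F q]]] or [T [T [F false]] and [F p]]] or [T [F p]]] or [T [F p]]]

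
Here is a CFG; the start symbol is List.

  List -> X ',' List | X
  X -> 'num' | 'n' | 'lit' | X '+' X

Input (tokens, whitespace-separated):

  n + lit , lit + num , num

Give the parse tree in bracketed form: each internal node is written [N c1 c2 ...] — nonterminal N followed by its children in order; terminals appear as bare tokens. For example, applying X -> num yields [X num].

List
X , List
X + X , List
n + X , List
n + lit , List
n + lit , X , List
n + lit , X + X , List
n + lit , lit + X , List
n + lit , lit + num , List
n + lit , lit + num , X
n + lit , lit + num , num

[List [X [X n] + [X lit]] , [List [X [X lit] + [X num]] , [List [X num]]]]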